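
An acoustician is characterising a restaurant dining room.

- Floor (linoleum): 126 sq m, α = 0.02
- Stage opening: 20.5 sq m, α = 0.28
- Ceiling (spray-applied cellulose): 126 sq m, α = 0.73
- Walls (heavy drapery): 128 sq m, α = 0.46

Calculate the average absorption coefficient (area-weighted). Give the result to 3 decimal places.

S = Σ Sᵢ = 126 + 20.5 + 126 + 128 = 400.5 sq m.
Σ(Sᵢαᵢ) = 126*0.02 + 20.5*0.28 + 126*0.73 + 128*0.46 = 159.120.
ᾱ = A/S = 0.397.

0.397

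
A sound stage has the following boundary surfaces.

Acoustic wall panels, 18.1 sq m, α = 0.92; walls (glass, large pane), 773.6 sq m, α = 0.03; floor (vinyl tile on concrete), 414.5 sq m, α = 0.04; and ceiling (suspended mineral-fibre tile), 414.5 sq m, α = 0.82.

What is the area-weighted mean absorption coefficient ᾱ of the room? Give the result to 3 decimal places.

S = Σ Sᵢ = 18.1 + 773.6 + 414.5 + 414.5 = 1620.7 sq m.
A = 18.1×0.92 + 773.6×0.03 + 414.5×0.04 + 414.5×0.82 = 396.330 sabins.
ᾱ = 396.330 / 1620.7 = 0.245.

0.245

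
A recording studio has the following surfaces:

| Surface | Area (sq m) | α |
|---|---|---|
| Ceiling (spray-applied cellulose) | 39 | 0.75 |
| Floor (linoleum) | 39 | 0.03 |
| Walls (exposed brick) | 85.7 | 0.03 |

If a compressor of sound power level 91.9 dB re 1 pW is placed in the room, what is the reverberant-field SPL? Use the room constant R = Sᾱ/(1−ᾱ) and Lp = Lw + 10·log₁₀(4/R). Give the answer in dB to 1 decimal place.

81.8 dB

A = 32.991 sabins; S = 163.7 sq m.
ᾱ = 0.2015, so room constant R = A/(1−ᾱ) = 41.316 sq m.
Lp = 91.9 + 10·log₁₀(4/41.316) = 91.9 + (-10.14) = 81.8 dB.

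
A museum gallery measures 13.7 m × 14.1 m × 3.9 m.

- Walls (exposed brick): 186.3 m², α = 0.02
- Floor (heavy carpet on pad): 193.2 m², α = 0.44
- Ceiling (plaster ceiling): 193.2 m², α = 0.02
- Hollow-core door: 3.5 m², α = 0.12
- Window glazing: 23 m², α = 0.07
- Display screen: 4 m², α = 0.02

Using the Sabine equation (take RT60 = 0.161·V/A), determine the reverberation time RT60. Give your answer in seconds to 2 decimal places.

Total absorption A = 186.3*0.02 + 193.2*0.44 + 193.2*0.02 + 3.5*0.12 + 23*0.07 + 4*0.02
  = 3.726 + 85.008 + 3.864 + 0.420 + 1.610 + 0.080 = 94.708 m² sabins.
Volume V = 13.7 × 14.1 × 3.9 = 753.363 m³.
RT60 = 0.161 · V / A = 0.161 × 753.363 / 94.708 = 1.28 s.

1.28 seconds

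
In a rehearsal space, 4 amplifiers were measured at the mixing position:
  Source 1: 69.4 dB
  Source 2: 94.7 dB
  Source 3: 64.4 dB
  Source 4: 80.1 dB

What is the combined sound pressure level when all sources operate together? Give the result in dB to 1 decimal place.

Converting to relative power and adding: 10^(69.4/10) + 10^(94.7/10) + 10^(64.4/10) + 10^(80.1/10) = 3.065e+09.
Combined level = 10 log₁₀(3.065e+09) = 94.9 dB.

94.9 dB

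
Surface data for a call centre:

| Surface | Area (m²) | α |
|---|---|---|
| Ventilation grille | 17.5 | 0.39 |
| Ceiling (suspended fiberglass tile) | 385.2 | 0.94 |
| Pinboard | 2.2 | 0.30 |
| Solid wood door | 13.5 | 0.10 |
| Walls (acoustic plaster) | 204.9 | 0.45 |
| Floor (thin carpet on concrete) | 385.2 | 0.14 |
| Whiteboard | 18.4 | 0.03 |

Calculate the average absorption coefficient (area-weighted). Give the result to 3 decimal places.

0.504

S = Σ Sᵢ = 17.5 + 385.2 + 2.2 + 13.5 + 204.9 + 385.2 + 18.4 = 1026.9 m².
Weighted sum Σ Sα = 517.608.
ᾱ = A/S = 0.504.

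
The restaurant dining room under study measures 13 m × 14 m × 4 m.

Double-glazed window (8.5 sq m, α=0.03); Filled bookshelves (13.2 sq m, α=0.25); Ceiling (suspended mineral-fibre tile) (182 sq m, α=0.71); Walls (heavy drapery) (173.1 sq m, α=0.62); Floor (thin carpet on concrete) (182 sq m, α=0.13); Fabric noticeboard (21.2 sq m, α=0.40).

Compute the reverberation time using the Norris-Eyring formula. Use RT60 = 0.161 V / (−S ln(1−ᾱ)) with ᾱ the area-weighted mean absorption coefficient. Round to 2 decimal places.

S = Σ Sᵢ = 580.0 sq m.
Σ(Sᵢαᵢ) = 8.5×0.03 + 13.2×0.25 + 182×0.71 + 173.1×0.62 + 182×0.13 + 21.2×0.40 = 272.237.
Mean coefficient ᾱ = A/S = 0.4694.
−S·ln(1−ᾱ) = −580.0 × ln(1 − 0.4694) = 367.573.
V = 13 × 14 × 4 = 728 m³.
RT60 = 0.161 × 728 / 367.573 = 0.32 s.

0.32 sec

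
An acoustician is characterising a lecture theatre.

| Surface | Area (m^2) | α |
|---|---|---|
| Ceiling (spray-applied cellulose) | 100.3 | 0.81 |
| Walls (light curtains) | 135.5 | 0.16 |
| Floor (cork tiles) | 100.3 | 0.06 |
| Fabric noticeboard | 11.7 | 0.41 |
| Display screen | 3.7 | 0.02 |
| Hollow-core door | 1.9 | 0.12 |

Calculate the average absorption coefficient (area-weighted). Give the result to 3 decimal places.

0.323

S = Σ Sᵢ = 100.3 + 135.5 + 100.3 + 11.7 + 3.7 + 1.9 = 353.4 m^2.
Weighted sum Σ Sα = 114.040.
ᾱ = 114.040 / 353.4 = 0.323.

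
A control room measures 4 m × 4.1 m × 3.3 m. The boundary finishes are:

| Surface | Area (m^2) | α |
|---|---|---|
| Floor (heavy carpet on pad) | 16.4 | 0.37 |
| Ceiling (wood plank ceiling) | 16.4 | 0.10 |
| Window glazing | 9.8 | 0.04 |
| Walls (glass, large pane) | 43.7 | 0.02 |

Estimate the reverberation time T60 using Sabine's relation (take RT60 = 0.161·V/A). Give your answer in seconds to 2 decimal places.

0.97 s

Equivalent absorption area: A = 16.4×0.37 + 16.4×0.10 + 9.8×0.04 + 43.7×0.02 = 8.974 m^2.
V = 4·4.1·3.3 = 54.12 m³.
Sabine: RT60 = 0.161 × 54.12 / 8.974 = 0.97 s.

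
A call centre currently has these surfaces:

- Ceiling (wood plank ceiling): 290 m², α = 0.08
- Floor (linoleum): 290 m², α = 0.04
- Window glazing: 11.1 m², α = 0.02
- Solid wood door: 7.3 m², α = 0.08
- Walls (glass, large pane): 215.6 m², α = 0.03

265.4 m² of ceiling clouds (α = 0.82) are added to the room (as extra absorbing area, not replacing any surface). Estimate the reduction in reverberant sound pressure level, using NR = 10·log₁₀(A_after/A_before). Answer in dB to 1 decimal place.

7.9 dB

Summing Sᵢαᵢ: 23.200 + 11.600 + 0.222 + 0.584 + 6.468 → A_before = 42.074 sabins.
Added absorption = 265.4 × 0.82 = 217.628 sabins.
A_after = 42.074 + 217.628 = 259.702 sabins.
Reduction = 10 log₁₀(A_after/A_before) = 10 log₁₀(6.1725) = 7.9 dB.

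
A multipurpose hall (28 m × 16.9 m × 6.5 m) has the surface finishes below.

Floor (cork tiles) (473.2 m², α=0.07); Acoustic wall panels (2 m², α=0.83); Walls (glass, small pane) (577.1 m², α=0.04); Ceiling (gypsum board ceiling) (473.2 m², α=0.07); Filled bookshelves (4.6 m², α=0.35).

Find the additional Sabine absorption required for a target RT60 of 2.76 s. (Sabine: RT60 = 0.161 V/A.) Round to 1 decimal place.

86.8 sabins

Summing Sᵢαᵢ: 33.124 + 1.660 + 23.084 + 33.124 + 1.610 → A₁ = 92.602 sabins.
Target A₂ = 0.161·3075.8/2.76 = 179.422 sabins (V = 3075.8 m³).
Shortfall: 179.422 − 92.602 = 86.8 sabins.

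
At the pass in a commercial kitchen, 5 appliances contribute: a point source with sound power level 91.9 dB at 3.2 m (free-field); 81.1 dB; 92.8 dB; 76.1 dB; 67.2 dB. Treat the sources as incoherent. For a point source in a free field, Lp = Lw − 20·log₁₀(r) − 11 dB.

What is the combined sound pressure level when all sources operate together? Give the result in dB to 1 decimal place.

93.2 dB

Source at 3.2 m: Lp = 91.9 − 20·log₁₀(3.2) − 11 = 70.8 dB.
Sum in the linear (power) domain: Σ 10^(Lᵢ/10) = 10^(70.8/10) + 10^(81.1/10) + 10^(92.8/10) + 10^(76.1/10) + 10^(67.2/10) = 2.092e+09.
Combined level = 10 log₁₀(2.092e+09) = 93.2 dB.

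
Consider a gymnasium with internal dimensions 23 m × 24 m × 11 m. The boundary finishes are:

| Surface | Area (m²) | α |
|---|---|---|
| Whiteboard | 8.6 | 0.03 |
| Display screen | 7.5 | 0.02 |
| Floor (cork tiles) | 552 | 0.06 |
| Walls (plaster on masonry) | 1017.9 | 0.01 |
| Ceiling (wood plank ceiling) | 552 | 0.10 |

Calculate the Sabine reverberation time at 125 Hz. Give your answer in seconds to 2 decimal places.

9.88 s

Total absorption A = 8.6×0.03 + 7.5×0.02 + 552×0.06 + 1017.9×0.01 + 552×0.10
  = 0.258 + 0.150 + 33.120 + 10.179 + 55.200 = 98.907 m² sabins.
V = 23·24·11 = 6072 m³.
T = 0.161 V/A = 0.161·6072/98.907 = 9.88 s.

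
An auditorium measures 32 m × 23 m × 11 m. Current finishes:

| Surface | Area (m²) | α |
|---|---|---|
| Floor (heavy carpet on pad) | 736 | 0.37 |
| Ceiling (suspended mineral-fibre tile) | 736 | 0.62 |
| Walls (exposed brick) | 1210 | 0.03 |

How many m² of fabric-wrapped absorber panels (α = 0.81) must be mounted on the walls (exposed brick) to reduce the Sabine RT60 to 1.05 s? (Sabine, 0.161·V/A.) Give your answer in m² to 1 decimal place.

610.8

Summing Sᵢαᵢ: 272.320 + 456.320 + 36.300 → A₁ = 764.940 sabins.
Required A₂ = 0.161·8096/1.05 = 1241.387 sabins.
ΔA needed = 1241.387 − 764.940 = 476.447 sabins.
Net gain per m²: Δα = 0.81 − 0.03 = 0.78.
Panel area = 476.447 / 0.78 = 610.8 m².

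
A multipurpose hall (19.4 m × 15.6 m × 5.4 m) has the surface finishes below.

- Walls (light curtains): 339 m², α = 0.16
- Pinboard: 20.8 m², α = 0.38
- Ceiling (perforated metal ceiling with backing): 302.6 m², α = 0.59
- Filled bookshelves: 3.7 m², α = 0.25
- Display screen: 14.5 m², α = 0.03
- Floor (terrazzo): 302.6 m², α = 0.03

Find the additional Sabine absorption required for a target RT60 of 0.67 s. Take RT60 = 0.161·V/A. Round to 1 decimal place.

Equivalent absorption area: A₁ = 339×0.16 + 20.8×0.38 + 302.6×0.59 + 3.7×0.25 + 14.5×0.03 + 302.6×0.03 = 251.116 m².
Target A₂ = 0.161·1634.256/0.67 = 392.709 sabins (V = 1634.256 m³).
Additional absorption ΔA = 392.709 − 251.116 = 141.6 sabins.

141.6 sabins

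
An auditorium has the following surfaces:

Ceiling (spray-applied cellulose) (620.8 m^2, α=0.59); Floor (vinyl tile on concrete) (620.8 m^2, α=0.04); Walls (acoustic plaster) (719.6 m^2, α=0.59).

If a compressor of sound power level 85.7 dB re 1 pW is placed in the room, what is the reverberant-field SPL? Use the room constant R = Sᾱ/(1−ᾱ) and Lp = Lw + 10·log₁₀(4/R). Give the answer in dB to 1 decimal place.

60.3 dB

A = 815.668 sabins; S = 1961.2 m^2.
ᾱ = 815.668/1961.2 = 0.4159; R = Sᾱ/(1−ᾱ) = 815.668/(1−0.4159) = 1396.453 m^2.
Lp = 85.7 + 10·log₁₀(4/1396.453) = 85.7 + (-25.43) = 60.3 dB.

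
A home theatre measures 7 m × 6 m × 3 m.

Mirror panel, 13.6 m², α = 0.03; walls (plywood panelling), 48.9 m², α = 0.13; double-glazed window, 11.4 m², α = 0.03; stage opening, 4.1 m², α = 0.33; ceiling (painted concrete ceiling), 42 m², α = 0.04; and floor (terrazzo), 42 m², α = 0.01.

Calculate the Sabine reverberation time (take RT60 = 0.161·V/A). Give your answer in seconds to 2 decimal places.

1.92 s

Total absorption A = 13.6×0.03 + 48.9×0.13 + 11.4×0.03 + 4.1×0.33 + 42×0.04 + 42×0.01
  = 0.408 + 6.357 + 0.342 + 1.353 + 1.680 + 0.420 = 10.560 m² sabins.
V = 7·6·3 = 126 m³.
RT60 = 0.161 · V / A = 0.161 × 126 / 10.560 = 1.92 s.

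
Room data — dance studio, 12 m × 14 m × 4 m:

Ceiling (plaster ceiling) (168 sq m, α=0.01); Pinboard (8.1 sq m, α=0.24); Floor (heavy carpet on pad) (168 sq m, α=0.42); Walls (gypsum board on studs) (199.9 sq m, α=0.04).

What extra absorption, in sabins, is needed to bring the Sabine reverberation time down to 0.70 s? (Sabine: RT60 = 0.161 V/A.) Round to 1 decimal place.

72.4 sabins

Total absorption A₁ = 168×0.01 + 8.1×0.24 + 168×0.42 + 199.9×0.04
  = 1.680 + 1.944 + 70.560 + 7.996 = 82.180 sq m sabins.
V = 672 m³. Required absorption A₂ = 0.161 × 672 / 0.70 = 154.560 sabins.
Additional absorption ΔA = 154.560 − 82.180 = 72.4 sabins.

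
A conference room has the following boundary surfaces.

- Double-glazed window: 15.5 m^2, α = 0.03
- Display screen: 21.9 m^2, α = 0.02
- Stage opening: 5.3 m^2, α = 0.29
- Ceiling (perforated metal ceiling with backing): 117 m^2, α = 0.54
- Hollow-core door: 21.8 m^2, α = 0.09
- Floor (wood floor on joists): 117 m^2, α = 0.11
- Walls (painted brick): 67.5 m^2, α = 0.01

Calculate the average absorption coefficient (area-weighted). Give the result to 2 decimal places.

S = Σ Sᵢ = 15.5 + 21.9 + 5.3 + 117 + 21.8 + 117 + 67.5 = 366.0 m^2.
A = 15.5·0.03 + 21.9·0.02 + 5.3·0.29 + 117·0.54 + 21.8·0.09 + 117·0.11 + 67.5·0.01 = 81.127 sabins.
ᾱ = 81.127 / 366.0 = 0.22.

0.22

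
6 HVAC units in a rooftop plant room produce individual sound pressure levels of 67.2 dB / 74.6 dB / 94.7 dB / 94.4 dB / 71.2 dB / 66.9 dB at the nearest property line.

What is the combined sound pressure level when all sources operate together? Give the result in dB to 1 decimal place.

Sum in the linear (power) domain: Σ 10^(Lᵢ/10) = 10^(67.2/10) + 10^(74.6/10) + 10^(94.7/10) + 10^(94.4/10) + 10^(71.2/10) + 10^(66.9/10) = 5.758e+09.
Combined level = 10 log₁₀(5.758e+09) = 97.6 dB.

97.6 dB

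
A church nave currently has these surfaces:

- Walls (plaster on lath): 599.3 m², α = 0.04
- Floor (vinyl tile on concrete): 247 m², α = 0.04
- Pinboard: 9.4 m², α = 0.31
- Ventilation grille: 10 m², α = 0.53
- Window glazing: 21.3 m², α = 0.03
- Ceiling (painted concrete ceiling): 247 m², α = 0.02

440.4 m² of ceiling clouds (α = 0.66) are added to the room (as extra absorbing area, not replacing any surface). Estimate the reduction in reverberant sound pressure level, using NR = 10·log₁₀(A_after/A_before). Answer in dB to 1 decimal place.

Equivalent absorption area: A_before = 599.3×0.04 + 247×0.04 + 9.4×0.31 + 10×0.53 + 21.3×0.03 + 247×0.02 = 47.645 m².
Treatment contributes 440.4·0.66 = 290.664 sabins.
New total A_after = 338.309 sabins.
Reduction = 10 log₁₀(A_after/A_before) = 10 log₁₀(7.1006) = 8.5 dB.

8.5 dB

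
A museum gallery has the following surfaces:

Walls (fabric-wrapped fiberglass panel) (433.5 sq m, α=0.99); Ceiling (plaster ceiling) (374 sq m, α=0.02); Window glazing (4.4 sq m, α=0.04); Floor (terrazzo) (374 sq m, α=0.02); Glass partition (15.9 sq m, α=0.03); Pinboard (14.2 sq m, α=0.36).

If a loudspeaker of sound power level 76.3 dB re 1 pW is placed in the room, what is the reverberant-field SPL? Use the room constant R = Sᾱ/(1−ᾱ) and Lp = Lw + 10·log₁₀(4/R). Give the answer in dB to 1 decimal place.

53.8 dB

Σ(Sᵢαᵢ) = 433.5×0.99 + 374×0.02 + 4.4×0.04 + 374×0.02 + 15.9×0.03 + 14.2×0.36 = 449.890; total area S = 1216.0 sq m.
ᾱ = 0.3700, so room constant R = A/(1−ᾱ) = 714.111 sq m.
Lp = Lw + 10 log₁₀(4/R) = 76.3 -22.52 = 53.8 dB.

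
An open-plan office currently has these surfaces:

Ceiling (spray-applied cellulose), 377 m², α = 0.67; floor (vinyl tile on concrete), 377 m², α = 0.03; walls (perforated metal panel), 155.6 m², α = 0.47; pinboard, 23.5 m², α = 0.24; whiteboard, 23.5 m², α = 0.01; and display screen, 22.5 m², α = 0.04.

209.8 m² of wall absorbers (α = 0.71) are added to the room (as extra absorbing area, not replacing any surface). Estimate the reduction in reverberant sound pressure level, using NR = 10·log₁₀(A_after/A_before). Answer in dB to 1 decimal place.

Summing Sᵢαᵢ: 252.590 + 11.310 + 73.132 + 5.640 + 0.235 + 0.900 → A_before = 343.807 sabins.
Treatment contributes 209.8·0.71 = 148.958 sabins.
A_after = 343.807 + 148.958 = 492.765 sabins.
Reduction = 10 log₁₀(A_after/A_before) = 10 log₁₀(1.4333) = 1.6 dB.

1.6 dB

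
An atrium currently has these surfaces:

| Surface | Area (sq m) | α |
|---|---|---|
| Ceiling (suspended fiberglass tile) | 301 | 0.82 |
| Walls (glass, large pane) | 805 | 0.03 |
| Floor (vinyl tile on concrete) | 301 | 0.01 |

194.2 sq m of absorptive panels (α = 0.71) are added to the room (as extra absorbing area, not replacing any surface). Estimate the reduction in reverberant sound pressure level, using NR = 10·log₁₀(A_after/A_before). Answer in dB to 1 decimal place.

1.8 dB

Total absorption A_before = 301×0.82 + 805×0.03 + 301×0.01
  = 246.820 + 24.150 + 3.010 = 273.980 sq m sabins.
Added absorption = 194.2 × 0.71 = 137.882 sabins.
New total A_after = 411.862 sabins.
NR = 10·log₁₀(411.862/273.980) = 1.8 dB.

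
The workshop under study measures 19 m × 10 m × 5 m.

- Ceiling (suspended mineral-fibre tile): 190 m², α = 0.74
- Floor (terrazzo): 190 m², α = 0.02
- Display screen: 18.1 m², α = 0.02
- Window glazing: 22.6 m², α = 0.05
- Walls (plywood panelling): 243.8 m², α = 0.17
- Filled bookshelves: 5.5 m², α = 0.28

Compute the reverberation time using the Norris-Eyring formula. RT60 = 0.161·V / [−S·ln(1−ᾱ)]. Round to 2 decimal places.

0.69 s

S = Σ Sᵢ = 670.0 m².
Σ(Sᵢαᵢ) = 190·0.74 + 190·0.02 + 18.1·0.02 + 22.6·0.05 + 243.8·0.17 + 5.5·0.28 = 188.878.
ᾱ = 188.878 / 670.0 = 0.2819.
Eyring denominator: −S ln(1−ᾱ) = 221.868.
V = 19 × 10 × 5 = 950 m³.
RT60 = 0.161 × 950 / 221.868 = 0.69 s.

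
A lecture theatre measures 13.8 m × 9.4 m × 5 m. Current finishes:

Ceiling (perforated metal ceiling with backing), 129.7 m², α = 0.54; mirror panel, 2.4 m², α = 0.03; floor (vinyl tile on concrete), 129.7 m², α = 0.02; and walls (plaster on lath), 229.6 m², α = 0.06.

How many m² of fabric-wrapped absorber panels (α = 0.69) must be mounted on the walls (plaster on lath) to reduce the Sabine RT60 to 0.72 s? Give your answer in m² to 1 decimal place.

Summing Sᵢαᵢ: 70.038 + 0.072 + 2.594 + 13.776 → A₁ = 86.480 sabins.
V = 648.6 m³. Target absorption A₂ = 0.161 × 648.6 / 0.72 = 145.034 sabins.
Absorption to add: 145.034 − 86.480 = 58.554 sabins.
Net gain per m²: Δα = 0.69 − 0.06 = 0.63.
Area = ΔA/Δα = 58.554/0.63 = 92.9 m².

92.9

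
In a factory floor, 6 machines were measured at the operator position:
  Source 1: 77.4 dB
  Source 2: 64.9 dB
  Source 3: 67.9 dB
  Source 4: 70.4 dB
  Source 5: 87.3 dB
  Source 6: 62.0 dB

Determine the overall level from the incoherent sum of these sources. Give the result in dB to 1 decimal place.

87.9 dB

Converting to relative power and adding: 10^(77.4/10) + 10^(64.9/10) + 10^(67.9/10) + 10^(70.4/10) + 10^(87.3/10) + 10^(62.0/10) = 6.138e+08.
L_total = 10·log₁₀(6.138e+08) = 87.9 dB.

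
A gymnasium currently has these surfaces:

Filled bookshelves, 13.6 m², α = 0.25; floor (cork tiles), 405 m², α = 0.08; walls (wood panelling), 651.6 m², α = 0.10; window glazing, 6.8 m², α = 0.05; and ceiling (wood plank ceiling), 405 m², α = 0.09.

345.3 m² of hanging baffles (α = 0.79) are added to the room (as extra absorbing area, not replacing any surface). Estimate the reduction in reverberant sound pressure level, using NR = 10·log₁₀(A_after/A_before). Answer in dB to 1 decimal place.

4.7 dB

Summing Sᵢαᵢ: 3.400 + 32.400 + 65.160 + 0.340 + 36.450 → A_before = 137.750 sabins.
Treatment contributes 345.3·0.79 = 272.787 sabins.
New total A_after = 410.537 sabins.
Reduction = 10 log₁₀(A_after/A_before) = 10 log₁₀(2.9803) = 4.7 dB.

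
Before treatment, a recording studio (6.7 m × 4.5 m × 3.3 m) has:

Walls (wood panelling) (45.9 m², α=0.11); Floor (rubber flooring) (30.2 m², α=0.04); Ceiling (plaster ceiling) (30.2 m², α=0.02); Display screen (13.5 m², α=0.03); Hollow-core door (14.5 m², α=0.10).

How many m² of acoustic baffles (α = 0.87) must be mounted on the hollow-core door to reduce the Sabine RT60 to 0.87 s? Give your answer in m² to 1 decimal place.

Equivalent absorption area: A₁ = 45.9·0.11 + 30.2·0.04 + 30.2·0.02 + 13.5·0.03 + 14.5·0.10 = 8.716 m².
V = 99.495 m³. Target absorption A₂ = 0.161 × 99.495 / 0.87 = 18.412 sabins.
ΔA needed = 18.412 − 8.716 = 9.696 sabins.
Each m² of panel replacing the hollow-core door adds (0.87 − 0.10) = 0.77 sabins.
Area = ΔA/Δα = 9.696/0.77 = 12.6 m².

12.6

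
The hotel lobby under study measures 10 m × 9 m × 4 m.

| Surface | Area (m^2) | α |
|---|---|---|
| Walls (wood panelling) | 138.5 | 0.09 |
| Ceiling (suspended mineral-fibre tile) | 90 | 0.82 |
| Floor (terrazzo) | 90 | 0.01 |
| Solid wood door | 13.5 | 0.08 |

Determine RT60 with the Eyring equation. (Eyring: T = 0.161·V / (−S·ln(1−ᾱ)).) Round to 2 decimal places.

0.57 s

Total surface area S = 138.5 + 90 + 90 + 13.5 = 332.0 m^2.
Σ(Sᵢαᵢ) = 138.5·0.09 + 90·0.82 + 90·0.01 + 13.5·0.08 = 88.245.
ᾱ = 88.245 / 332.0 = 0.2658.
Eyring denominator: −S ln(1−ᾱ) = 102.579.
V = 10 × 9 × 4 = 360 m³.
RT60 = 0.161 × 360 / 102.579 = 0.57 s.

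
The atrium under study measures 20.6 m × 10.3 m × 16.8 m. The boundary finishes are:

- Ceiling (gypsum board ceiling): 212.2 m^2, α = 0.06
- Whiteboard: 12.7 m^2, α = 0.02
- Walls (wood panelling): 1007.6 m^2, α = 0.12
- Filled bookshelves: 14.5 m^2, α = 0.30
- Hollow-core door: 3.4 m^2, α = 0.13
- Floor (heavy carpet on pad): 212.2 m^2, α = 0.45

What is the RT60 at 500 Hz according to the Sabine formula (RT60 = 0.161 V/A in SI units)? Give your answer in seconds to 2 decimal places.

Summing Sᵢαᵢ: 12.732 + 0.254 + 120.912 + 4.350 + 0.442 + 95.490 → A = 234.180 sabins.
Volume V = 20.6 × 10.3 × 16.8 = 3564.624 m³.
Sabine: RT60 = 0.161 × 3564.624 / 234.180 = 2.45 s.

2.45 s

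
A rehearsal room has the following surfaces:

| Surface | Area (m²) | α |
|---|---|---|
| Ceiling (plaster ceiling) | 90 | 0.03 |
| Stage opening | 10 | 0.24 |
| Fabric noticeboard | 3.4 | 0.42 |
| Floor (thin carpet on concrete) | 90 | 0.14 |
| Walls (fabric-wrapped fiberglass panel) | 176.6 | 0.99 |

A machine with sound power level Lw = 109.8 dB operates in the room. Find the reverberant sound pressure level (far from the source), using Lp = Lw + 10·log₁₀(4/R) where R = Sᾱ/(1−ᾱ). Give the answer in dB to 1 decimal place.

Σ(Sᵢαᵢ) = 90×0.03 + 10×0.24 + 3.4×0.42 + 90×0.14 + 176.6×0.99 = 193.962; total area S = 370.0 m².
ᾱ = 0.5242, so room constant R = A/(1−ᾱ) = 407.654 m².
Lp = Lw + 10 log₁₀(4/R) = 109.8 -20.08 = 89.7 dB.

89.7 dB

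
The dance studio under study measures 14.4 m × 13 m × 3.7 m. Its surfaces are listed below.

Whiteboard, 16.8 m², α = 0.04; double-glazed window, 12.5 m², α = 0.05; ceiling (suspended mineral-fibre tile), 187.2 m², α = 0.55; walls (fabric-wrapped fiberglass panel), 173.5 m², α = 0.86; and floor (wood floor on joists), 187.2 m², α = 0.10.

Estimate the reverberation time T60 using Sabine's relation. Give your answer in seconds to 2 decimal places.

Equivalent absorption area: A = 16.8×0.04 + 12.5×0.05 + 187.2×0.55 + 173.5×0.86 + 187.2×0.10 = 272.187 m².
Room volume: 692.64 m³.
T = 0.161 V/A = 0.161·692.64/272.187 = 0.41 s.

0.41 s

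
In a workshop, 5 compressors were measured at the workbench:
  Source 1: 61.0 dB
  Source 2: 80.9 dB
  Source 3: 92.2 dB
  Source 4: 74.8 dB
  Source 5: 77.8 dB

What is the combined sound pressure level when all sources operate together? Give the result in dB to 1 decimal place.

92.7 dB

Σ 10^(Lᵢ/10) = 1.874e+09.
L_total = 10·log₁₀(1.874e+09) = 92.7 dB.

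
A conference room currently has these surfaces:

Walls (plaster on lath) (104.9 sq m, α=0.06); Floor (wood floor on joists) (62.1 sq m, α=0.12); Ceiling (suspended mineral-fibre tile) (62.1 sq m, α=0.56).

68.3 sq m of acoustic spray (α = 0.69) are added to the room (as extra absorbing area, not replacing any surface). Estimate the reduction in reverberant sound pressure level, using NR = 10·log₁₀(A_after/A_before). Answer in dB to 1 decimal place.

2.9 dB

Equivalent absorption area: A_before = 104.9×0.06 + 62.1×0.12 + 62.1×0.56 = 48.522 sq m.
Treatment contributes 68.3·0.69 = 47.127 sabins.
New total A_after = 95.649 sabins.
Reduction = 10 log₁₀(A_after/A_before) = 10 log₁₀(1.9713) = 2.9 dB.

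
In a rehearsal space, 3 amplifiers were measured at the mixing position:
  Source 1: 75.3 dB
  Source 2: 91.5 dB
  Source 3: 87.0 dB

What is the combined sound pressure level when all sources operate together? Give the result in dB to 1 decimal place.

92.9 dB

Sum in the linear (power) domain: Σ 10^(Lᵢ/10) = 10^(75.3/10) + 10^(91.5/10) + 10^(87.0/10) = 1.948e+09.
Back to dB: 10·log₁₀ Σ = 92.9 dB.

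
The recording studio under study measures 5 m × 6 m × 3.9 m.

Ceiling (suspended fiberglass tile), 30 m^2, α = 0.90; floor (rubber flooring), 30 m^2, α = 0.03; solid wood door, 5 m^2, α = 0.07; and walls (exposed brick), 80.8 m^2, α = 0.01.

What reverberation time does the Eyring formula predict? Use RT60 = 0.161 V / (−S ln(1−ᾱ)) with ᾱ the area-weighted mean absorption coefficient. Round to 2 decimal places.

0.58 seconds

Total surface area S = 30 + 30 + 5 + 80.8 = 145.8 m^2.
Absorption A = 30×0.90 + 30×0.03 + 5×0.07 + 80.8×0.01 = 29.058 sabins.
Mean coefficient ᾱ = A/S = 0.1993.
Eyring denominator: −S ln(1−ᾱ) = 32.407.
V = 5 × 6 × 3.9 = 117 m³.
RT60 = 0.161 × 117 / 32.407 = 0.58 s.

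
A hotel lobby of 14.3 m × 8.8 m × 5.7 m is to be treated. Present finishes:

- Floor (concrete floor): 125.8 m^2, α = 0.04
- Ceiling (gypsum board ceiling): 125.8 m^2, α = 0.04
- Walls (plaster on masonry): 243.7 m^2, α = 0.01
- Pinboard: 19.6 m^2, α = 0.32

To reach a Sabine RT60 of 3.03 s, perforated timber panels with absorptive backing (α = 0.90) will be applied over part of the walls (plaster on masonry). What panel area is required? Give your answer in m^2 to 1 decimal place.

21.7

Summing Sᵢαᵢ: 5.032 + 5.032 + 2.437 + 6.272 → A₁ = 18.773 sabins.
Required A₂ = 0.161·717.288/3.03 = 38.113 sabins.
Absorption to add: 38.113 − 18.773 = 19.340 sabins.
Net gain per m^2: Δα = 0.90 − 0.01 = 0.89.
Area = ΔA/Δα = 19.340/0.89 = 21.7 m^2.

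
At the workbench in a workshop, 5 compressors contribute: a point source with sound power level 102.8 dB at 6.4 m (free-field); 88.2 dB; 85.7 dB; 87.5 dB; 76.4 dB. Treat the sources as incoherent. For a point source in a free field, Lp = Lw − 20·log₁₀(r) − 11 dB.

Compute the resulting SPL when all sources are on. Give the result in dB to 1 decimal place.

92.2 dB

Source at 6.4 m: Lp = 102.8 − 20·log₁₀(6.4) − 11 = 75.7 dB.
Sum in the linear (power) domain: Σ 10^(Lᵢ/10) = 10^(75.7/10) + 10^(88.2/10) + 10^(85.7/10) + 10^(87.5/10) + 10^(76.4/10) = 1.675e+09.
Combined level = 10 log₁₀(1.675e+09) = 92.2 dB.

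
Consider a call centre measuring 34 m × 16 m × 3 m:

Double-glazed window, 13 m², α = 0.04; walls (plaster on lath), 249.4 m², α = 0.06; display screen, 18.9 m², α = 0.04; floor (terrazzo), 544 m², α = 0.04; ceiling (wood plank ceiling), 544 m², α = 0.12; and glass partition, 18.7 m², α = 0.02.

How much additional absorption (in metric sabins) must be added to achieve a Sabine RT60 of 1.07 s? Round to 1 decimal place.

Summing Sᵢαᵢ: 0.520 + 14.964 + 0.756 + 21.760 + 65.280 + 0.374 → A₁ = 103.654 sabins.
V = 1632 m³. Required absorption A₂ = 0.161 × 1632 / 1.07 = 245.563 sabins.
Shortfall: 245.563 − 103.654 = 141.9 sabins.

141.9 sabins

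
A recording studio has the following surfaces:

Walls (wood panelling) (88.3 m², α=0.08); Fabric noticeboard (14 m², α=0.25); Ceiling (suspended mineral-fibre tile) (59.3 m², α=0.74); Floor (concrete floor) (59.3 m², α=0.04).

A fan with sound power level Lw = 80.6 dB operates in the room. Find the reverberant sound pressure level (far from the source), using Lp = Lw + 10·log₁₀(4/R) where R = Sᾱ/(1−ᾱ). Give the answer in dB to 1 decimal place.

67.8 dB

Σ(Sᵢαᵢ) = 88.3·0.08 + 14·0.25 + 59.3·0.74 + 59.3·0.04 = 56.818; total area S = 220.9 m².
ᾱ = 56.818/220.9 = 0.2572; R = Sᾱ/(1−ᾱ) = 56.818/(1−0.2572) = 76.492 m².
Lp = 80.6 + 10·log₁₀(4/76.492) = 80.6 + (-12.82) = 67.8 dB.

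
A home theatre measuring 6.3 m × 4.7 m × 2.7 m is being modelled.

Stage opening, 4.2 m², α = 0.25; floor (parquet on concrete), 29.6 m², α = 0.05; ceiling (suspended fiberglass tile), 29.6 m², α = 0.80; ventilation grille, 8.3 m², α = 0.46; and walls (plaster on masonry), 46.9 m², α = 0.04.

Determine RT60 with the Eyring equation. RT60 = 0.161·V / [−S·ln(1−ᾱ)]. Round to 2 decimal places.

0.35 s

Total surface area S = 4.2 + 29.6 + 29.6 + 8.3 + 46.9 = 118.6 m².
Σ(Sᵢαᵢ) = 4.2×0.25 + 29.6×0.05 + 29.6×0.80 + 8.3×0.46 + 46.9×0.04 = 31.904.
Mean coefficient ᾱ = A/S = 0.2690.
−S·ln(1−ᾱ) = −118.6 × ln(1 − 0.2690) = 37.162.
V = 6.3 × 4.7 × 2.7 = 79.947 m³.
RT60 = 0.161 × 79.947 / 37.162 = 0.35 s.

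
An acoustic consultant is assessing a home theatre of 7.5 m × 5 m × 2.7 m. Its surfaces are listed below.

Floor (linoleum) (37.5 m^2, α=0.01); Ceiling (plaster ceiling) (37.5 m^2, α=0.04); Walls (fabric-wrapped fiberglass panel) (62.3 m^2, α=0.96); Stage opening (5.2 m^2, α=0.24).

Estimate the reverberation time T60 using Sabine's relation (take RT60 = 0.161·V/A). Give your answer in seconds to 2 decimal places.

0.26 seconds

Total absorption A = 37.5×0.01 + 37.5×0.04 + 62.3×0.96 + 5.2×0.24
  = 0.375 + 1.500 + 59.808 + 1.248 = 62.931 m^2 sabins.
Room volume: 101.25 m³.
Sabine: RT60 = 0.161 × 101.25 / 62.931 = 0.26 s.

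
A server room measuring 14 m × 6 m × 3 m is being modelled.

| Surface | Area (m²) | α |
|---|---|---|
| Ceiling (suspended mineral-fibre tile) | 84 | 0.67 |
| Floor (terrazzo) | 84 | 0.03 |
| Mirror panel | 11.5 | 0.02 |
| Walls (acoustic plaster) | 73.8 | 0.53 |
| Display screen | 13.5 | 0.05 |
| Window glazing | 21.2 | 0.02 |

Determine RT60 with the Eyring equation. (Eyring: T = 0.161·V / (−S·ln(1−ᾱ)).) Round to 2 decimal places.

0.33 sec

Total surface area S = 84 + 84 + 11.5 + 73.8 + 13.5 + 21.2 = 288.0 m².
Absorption A = 84×0.67 + 84×0.03 + 11.5×0.02 + 73.8×0.53 + 13.5×0.05 + 21.2×0.02 = 99.243 sabins.
ᾱ = 99.243 / 288.0 = 0.3446.
Eyring denominator: −S ln(1−ᾱ) = 121.683.
V = 14 × 6 × 3 = 252 m³.
T = 0.161·V/[−S·ln(1−ᾱ)] = 0.161·252/121.683 = 0.33 s.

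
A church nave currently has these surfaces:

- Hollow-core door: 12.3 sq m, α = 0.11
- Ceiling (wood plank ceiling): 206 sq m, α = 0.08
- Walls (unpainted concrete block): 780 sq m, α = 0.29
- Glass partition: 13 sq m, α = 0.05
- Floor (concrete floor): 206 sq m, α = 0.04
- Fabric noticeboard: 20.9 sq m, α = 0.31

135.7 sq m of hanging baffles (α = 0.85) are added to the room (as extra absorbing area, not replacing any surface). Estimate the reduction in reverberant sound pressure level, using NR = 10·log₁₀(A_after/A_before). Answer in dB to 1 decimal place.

1.6 dB

Equivalent absorption area: A_before = 12.3×0.11 + 206×0.08 + 780×0.29 + 13×0.05 + 206×0.04 + 20.9×0.31 = 259.402 sq m.
Treatment contributes 135.7·0.85 = 115.345 sabins.
A_after = 259.402 + 115.345 = 374.747 sabins.
NR = 10·log₁₀(374.747/259.402) = 1.6 dB.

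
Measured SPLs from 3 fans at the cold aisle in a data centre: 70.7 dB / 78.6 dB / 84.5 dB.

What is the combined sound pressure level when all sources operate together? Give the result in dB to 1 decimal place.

Σ 10^(Lᵢ/10) = 3.66e+08.
L_total = 10·log₁₀(3.66e+08) = 85.6 dB.

85.6 dB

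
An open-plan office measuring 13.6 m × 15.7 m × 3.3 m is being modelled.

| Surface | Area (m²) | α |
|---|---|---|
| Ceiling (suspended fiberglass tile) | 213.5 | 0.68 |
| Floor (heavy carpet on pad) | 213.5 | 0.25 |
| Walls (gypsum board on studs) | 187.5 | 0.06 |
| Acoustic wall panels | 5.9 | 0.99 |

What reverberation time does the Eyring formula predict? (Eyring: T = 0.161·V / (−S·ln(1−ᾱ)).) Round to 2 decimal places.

0.43 seconds

Total surface area S = 213.5 + 213.5 + 187.5 + 5.9 = 620.4 m².
Σ(Sᵢαᵢ) = 213.5×0.68 + 213.5×0.25 + 187.5×0.06 + 5.9×0.99 = 215.646.
ᾱ = 215.646 / 620.4 = 0.3476.
−S·ln(1−ᾱ) = −620.4 × ln(1 − 0.3476) = 264.971.
V = 13.6 × 15.7 × 3.3 = 704.616 m³.
RT60 = 0.161 × 704.616 / 264.971 = 0.43 s.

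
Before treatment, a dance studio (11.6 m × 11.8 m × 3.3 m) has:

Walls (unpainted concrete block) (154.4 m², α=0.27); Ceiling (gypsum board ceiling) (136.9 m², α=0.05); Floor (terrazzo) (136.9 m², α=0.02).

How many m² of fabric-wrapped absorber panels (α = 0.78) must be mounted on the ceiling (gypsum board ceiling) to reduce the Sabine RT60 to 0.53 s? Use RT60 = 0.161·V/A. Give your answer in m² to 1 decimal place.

117.7

Equivalent absorption area: A₁ = 154.4×0.27 + 136.9×0.05 + 136.9×0.02 = 51.271 m².
V = 451.704 m³. Target absorption A₂ = 0.161 × 451.704 / 0.53 = 137.216 sabins.
Absorption to add: 137.216 − 51.271 = 85.945 sabins.
Net gain per m²: Δα = 0.78 − 0.05 = 0.73.
Panel area = 85.945 / 0.73 = 117.7 m².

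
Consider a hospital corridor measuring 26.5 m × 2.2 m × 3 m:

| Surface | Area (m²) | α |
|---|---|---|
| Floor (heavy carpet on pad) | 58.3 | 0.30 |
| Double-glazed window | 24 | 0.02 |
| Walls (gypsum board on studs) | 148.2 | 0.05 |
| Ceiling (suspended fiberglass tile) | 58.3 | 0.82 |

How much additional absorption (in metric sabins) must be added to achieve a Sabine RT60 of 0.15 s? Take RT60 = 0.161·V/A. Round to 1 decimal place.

A₁ = Σ Sᵢαᵢ = 58.3*0.30 + 24*0.02 + 148.2*0.05 + 58.3*0.82 = 73.186 sabins.
For T = 0.15 s, need A₂ = 0.161·V/T = 0.161·174.9/0.15 = 187.726 sabins.
ΔA = A₂ − A₁ = 187.726 − 73.186 = 114.5 sabins.

114.5 sabins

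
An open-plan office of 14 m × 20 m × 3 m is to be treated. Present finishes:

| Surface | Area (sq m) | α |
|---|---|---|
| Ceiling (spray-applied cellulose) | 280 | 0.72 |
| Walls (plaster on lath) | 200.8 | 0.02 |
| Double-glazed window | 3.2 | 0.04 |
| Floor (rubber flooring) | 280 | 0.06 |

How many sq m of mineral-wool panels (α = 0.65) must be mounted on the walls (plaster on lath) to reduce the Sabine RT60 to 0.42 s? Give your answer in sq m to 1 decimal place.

Summing Sᵢαᵢ: 201.600 + 4.016 + 0.128 + 16.800 → A₁ = 222.544 sabins.
Required A₂ = 0.161·840/0.42 = 322.000 sabins.
ΔA needed = 322.000 − 222.544 = 99.456 sabins.
Net gain per sq m: Δα = 0.65 − 0.02 = 0.63.
Area = ΔA/Δα = 99.456/0.63 = 157.9 sq m.

157.9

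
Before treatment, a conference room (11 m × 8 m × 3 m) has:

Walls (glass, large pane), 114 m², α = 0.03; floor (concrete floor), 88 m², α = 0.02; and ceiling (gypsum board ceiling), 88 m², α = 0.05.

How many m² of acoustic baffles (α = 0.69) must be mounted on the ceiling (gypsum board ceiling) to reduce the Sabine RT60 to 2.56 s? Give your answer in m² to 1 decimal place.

11.0

Summing Sᵢαᵢ: 3.420 + 1.760 + 4.400 → A₁ = 9.580 sabins.
Required A₂ = 0.161·264/2.56 = 16.603 sabins.
Absorption to add: 16.603 − 9.580 = 7.023 sabins.
Each m² of panel replacing the ceiling (gypsum board ceiling) adds (0.69 − 0.05) = 0.64 sabins.
Panel area = 7.023 / 0.64 = 11.0 m².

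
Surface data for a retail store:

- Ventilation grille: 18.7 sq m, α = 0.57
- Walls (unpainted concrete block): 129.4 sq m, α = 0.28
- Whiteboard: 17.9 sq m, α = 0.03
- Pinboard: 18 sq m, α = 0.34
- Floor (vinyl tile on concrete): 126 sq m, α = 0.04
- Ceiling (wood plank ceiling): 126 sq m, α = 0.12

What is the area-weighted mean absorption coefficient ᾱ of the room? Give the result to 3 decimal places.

S = Σ Sᵢ = 18.7 + 129.4 + 17.9 + 18 + 126 + 126 = 436.0 sq m.
A = 18.7×0.57 + 129.4×0.28 + 17.9×0.03 + 18×0.34 + 126×0.04 + 126×0.12 = 73.708 sabins.
ᾱ = 73.708 / 436.0 = 0.169.

0.169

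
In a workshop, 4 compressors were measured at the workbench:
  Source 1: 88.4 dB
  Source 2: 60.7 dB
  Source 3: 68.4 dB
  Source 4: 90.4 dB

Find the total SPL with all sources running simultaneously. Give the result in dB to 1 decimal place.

Sum in the linear (power) domain: Σ 10^(Lᵢ/10) = 10^(88.4/10) + 10^(60.7/10) + 10^(68.4/10) + 10^(90.4/10) = 1.796e+09.
L_total = 10·log₁₀(1.796e+09) = 92.5 dB.

92.5 dB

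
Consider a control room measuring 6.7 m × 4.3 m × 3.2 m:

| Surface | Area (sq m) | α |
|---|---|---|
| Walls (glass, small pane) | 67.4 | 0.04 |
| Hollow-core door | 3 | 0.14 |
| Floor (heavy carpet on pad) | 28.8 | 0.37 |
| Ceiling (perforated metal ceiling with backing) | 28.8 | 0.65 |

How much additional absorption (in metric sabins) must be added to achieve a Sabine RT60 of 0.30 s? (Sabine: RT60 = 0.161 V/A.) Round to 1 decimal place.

Summing Sᵢαᵢ: 2.696 + 0.420 + 10.656 + 18.720 → A₁ = 32.492 sabins.
V = 92.192 m³. Required absorption A₂ = 0.161 × 92.192 / 0.30 = 49.476 sabins.
Additional absorption ΔA = 49.476 − 32.492 = 17.0 sabins.

17.0 sabins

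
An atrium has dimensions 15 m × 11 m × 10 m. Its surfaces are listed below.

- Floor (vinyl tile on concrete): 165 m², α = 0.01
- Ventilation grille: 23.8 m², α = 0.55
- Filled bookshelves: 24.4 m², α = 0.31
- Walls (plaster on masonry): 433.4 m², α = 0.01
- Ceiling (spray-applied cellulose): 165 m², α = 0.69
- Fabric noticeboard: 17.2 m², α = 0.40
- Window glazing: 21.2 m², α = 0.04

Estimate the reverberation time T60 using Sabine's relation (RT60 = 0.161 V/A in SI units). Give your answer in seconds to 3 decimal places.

Total absorption A = 165·0.01 + 23.8·0.55 + 24.4·0.31 + 433.4·0.01 + 165·0.69 + 17.2·0.40 + 21.2·0.04
  = 1.650 + 13.090 + 7.564 + 4.334 + 113.850 + 6.880 + 0.848 = 148.216 m² sabins.
Volume V = 15 × 11 × 10 = 1650 m³.
Sabine: RT60 = 0.161 × 1650 / 148.216 = 1.792 s.

1.792 sec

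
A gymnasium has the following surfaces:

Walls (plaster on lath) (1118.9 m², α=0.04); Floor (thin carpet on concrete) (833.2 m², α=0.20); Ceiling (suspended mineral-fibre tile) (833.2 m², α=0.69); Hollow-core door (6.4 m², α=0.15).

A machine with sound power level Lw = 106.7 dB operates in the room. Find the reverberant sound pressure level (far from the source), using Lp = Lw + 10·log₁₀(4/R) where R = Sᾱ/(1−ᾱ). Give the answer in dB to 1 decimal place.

82.3 dB

A = 787.264 sabins; S = 2791.7 m².
ᾱ = 787.264/2791.7 = 0.2820; R = Sᾱ/(1−ᾱ) = 787.264/(1−0.2820) = 1096.468 m².
Lp = Lw + 10 log₁₀(4/R) = 106.7 -24.38 = 82.3 dB.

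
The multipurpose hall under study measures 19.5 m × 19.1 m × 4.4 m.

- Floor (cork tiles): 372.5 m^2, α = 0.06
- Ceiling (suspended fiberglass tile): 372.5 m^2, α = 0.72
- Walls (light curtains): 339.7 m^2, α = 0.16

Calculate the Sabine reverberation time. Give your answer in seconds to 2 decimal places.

Equivalent absorption area: A = 372.5*0.06 + 372.5*0.72 + 339.7*0.16 = 344.902 m^2.
Room volume: 1638.78 m³.
T = 0.161 V/A = 0.161·1638.78/344.902 = 0.76 s.

0.76 s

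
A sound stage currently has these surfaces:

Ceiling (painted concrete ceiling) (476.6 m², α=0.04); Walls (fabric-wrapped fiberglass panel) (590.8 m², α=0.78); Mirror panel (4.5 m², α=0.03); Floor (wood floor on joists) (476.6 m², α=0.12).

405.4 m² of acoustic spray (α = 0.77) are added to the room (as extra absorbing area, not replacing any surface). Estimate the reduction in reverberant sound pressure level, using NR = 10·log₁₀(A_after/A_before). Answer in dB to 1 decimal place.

2.0 dB

Equivalent absorption area: A_before = 476.6*0.04 + 590.8*0.78 + 4.5*0.03 + 476.6*0.12 = 537.215 m².
Added absorption = 405.4 × 0.77 = 312.158 sabins.
New total A_after = 849.373 sabins.
NR = 10·log₁₀(849.373/537.215) = 2.0 dB.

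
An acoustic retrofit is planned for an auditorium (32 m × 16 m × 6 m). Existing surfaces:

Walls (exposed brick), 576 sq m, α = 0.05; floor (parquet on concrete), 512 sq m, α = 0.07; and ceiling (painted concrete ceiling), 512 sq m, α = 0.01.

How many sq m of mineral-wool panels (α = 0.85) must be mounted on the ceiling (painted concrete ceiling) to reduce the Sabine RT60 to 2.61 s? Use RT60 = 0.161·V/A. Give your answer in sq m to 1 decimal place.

142.5

Summing Sᵢαᵢ: 28.800 + 35.840 + 5.120 → A₁ = 69.760 sabins.
V = 3072 m³. Target absorption A₂ = 0.161 × 3072 / 2.61 = 189.499 sabins.
ΔA needed = 189.499 − 69.760 = 119.739 sabins.
Each sq m of panel replacing the ceiling (painted concrete ceiling) adds (0.85 − 0.01) = 0.84 sabins.
Panel area = 119.739 / 0.84 = 142.5 sq m.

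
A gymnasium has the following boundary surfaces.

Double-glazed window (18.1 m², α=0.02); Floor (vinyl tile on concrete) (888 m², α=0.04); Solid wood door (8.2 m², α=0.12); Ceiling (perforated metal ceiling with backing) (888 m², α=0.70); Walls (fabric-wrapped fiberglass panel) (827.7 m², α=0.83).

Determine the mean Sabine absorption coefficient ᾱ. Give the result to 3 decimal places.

Total surface area S = 2630.0 m².
A = 18.1×0.02 + 888×0.04 + 8.2×0.12 + 888×0.70 + 827.7×0.83 = 1345.457 sabins.
ᾱ = A/S = 0.512.

0.512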